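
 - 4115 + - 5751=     -  9866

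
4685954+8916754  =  13602708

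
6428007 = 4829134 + 1598873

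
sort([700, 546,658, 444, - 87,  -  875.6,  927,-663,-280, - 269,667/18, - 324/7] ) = [ - 875.6,-663, - 280 , - 269,-87, - 324/7,667/18,444, 546, 658 , 700, 927] 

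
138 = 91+47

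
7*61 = 427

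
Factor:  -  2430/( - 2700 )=9/10= 2^(  -  1)*3^2*5^( - 1 ) 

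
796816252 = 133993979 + 662822273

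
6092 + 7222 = 13314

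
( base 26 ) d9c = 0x234A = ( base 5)242114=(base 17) 1E47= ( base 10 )9034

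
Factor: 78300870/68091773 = 2^1 * 3^1 * 5^1*29^1 * 90001^1*68091773^ ( - 1)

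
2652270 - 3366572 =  - 714302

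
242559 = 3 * 80853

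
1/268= 1/268=0.00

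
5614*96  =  538944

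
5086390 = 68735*74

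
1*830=830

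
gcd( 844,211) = 211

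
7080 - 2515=4565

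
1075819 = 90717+985102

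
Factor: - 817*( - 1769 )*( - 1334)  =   - 1927994182 = - 2^1 *19^1 * 23^1*29^2*43^1*61^1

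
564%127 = 56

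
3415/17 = 3415/17 = 200.88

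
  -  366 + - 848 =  - 1214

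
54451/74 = 54451/74 = 735.82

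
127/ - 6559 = - 1  +  6432/6559 = - 0.02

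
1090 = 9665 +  - 8575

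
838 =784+54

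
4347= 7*621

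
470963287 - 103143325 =367819962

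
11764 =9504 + 2260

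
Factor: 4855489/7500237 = 3^( - 1)*17^2*53^1*317^1*751^( - 1)*3329^ ( - 1)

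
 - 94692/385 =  - 94692/385  =  - 245.95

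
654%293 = 68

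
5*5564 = 27820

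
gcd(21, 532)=7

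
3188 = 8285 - 5097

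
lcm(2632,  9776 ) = 68432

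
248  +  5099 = 5347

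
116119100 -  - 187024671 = 303143771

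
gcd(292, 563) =1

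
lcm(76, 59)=4484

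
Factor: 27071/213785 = 107/845 = 5^( - 1) *13^(-2 )*107^1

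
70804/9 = 70804/9=7867.11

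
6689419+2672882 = 9362301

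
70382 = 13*5414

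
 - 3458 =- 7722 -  - 4264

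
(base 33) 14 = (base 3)1101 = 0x25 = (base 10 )37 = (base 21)1G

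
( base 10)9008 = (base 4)2030300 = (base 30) a08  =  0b10001100110000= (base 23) H0F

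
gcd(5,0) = 5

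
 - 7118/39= - 183 + 19/39 = -  182.51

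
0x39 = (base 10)57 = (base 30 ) 1r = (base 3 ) 2010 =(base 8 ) 71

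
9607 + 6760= 16367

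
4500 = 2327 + 2173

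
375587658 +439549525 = 815137183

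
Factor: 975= 3^1*5^2*13^1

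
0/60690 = 0 = 0.00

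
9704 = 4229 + 5475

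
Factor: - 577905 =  - 3^1*5^1 *59^1*  653^1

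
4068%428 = 216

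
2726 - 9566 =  - 6840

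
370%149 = 72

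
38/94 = 19/47= 0.40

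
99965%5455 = 1775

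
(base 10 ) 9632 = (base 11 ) 7267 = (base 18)1BD2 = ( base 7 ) 40040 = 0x25A0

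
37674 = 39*966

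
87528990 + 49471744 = 137000734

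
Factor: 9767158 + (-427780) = 9339378 = 2^1*3^1*1556563^1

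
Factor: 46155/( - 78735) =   -  17/29 = - 17^1*29^( - 1 )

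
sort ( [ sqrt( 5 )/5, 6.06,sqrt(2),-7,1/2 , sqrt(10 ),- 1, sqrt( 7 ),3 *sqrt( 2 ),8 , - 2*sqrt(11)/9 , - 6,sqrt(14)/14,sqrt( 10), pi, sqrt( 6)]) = [-7,-6  ,  -  1, - 2*sqrt(11 )/9, sqrt(14)/14, sqrt(5)/5, 1/2, sqrt( 2),sqrt( 6), sqrt (7 ), pi, sqrt(10 ), sqrt(10), 3*sqrt(2), 6.06, 8 ] 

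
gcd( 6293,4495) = 899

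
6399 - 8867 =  - 2468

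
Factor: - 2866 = - 2^1*1433^1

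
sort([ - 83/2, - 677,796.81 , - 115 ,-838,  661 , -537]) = [ - 838, - 677, - 537, -115, - 83/2,661 , 796.81]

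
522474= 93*5618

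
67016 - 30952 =36064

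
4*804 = 3216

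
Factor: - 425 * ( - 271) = 115175 = 5^2 *17^1* 271^1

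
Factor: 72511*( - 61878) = -4486835658= - 2^1 * 3^1*59^1*1229^1*10313^1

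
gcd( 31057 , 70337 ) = 1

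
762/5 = 152 + 2/5 = 152.40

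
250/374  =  125/187  =  0.67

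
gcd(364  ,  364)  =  364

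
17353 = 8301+9052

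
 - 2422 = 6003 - 8425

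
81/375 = 27/125 = 0.22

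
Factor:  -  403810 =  - 2^1*5^1*11^1*3671^1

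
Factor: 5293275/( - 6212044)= -2^( - 2 ) * 3^1*5^2*13^1*61^1 * 89^1*1553011^( - 1 ) 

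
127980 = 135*948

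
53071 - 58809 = -5738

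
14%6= 2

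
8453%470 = 463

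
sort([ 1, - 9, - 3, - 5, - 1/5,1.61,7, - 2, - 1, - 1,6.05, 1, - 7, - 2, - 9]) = [ - 9, - 9, - 7, - 5, - 3, - 2,- 2, - 1, - 1, - 1/5,1, 1, 1.61,6.05, 7] 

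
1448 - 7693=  - 6245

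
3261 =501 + 2760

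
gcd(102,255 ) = 51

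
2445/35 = 489/7 = 69.86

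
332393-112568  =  219825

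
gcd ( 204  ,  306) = 102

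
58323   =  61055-2732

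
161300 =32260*5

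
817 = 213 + 604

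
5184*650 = 3369600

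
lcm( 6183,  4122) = 12366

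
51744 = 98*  528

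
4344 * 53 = 230232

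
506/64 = 253/32= 7.91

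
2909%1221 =467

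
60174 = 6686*9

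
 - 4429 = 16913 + - 21342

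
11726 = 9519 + 2207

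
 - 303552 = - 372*816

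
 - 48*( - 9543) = 458064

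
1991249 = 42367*47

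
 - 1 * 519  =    -  519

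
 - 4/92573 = - 4/92573 = - 0.00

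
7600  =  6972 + 628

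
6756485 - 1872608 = 4883877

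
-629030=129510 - 758540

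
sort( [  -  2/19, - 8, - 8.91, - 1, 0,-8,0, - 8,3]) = [-8.91 ,-8, - 8,-8, - 1, - 2/19,0, 0,3]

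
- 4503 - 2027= -6530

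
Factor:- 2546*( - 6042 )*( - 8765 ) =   -  2^2*3^1 * 5^1 * 19^2 * 53^1*67^1*1753^1 = -134831398980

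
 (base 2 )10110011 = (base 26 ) 6N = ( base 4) 2303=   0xB3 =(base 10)179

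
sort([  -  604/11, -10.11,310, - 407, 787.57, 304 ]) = [- 407, - 604/11,  -  10.11, 304,310, 787.57]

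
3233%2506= 727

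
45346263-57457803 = - 12111540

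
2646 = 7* 378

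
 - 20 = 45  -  65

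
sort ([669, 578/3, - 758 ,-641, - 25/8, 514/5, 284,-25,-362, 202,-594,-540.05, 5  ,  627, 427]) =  [  -  758, - 641, - 594, - 540.05,-362, - 25, - 25/8,5,  514/5, 578/3, 202, 284  ,  427,627, 669 ]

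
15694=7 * 2242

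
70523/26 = 70523/26 = 2712.42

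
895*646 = 578170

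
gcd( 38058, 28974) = 6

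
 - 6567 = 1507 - 8074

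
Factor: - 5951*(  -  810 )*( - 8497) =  -2^1 * 3^4*5^1*11^1*29^1*293^1*541^1 = - 40958174070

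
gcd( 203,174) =29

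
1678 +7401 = 9079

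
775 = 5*155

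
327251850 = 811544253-484292403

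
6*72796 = 436776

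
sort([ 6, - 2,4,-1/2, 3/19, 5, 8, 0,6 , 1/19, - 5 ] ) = [ - 5, - 2, - 1/2 , 0,1/19, 3/19,4,5,6,6, 8] 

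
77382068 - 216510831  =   - 139128763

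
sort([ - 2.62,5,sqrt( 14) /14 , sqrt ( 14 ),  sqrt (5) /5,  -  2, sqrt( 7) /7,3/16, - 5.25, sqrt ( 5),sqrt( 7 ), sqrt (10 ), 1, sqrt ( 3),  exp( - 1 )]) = [ - 5.25,-2.62 , - 2, 3/16 , sqrt( 14)/14, exp(  -  1 ),  sqrt(7) /7, sqrt( 5) /5,  1, sqrt ( 3 ),sqrt( 5), sqrt ( 7),sqrt(10), sqrt(14 ), 5] 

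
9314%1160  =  34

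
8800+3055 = 11855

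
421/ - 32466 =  - 421/32466 = - 0.01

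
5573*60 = 334380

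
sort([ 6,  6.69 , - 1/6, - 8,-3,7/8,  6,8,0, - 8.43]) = [- 8.43, - 8,-3, - 1/6,0,7/8,6,  6, 6.69,8 ] 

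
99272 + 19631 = 118903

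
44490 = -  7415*( - 6 )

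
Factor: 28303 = 11^1  *  31^1*83^1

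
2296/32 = 71 + 3/4 = 71.75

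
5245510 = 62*84605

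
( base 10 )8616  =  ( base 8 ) 20650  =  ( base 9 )12733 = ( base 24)EN0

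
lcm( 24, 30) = 120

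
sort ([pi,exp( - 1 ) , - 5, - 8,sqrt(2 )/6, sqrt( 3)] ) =[-8, - 5,sqrt(2 )/6, exp( - 1 ),sqrt ( 3 ), pi ]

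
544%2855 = 544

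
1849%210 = 169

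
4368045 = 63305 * 69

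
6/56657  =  6/56657 = 0.00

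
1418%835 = 583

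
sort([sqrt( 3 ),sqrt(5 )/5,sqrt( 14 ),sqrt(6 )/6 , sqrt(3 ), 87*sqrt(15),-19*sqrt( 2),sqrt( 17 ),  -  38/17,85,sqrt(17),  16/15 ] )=[ - 19*sqrt(2) , - 38/17 , sqrt( 6 ) /6,sqrt (5 ) /5,16/15,sqrt( 3 ),sqrt(3),sqrt(14), sqrt(17 ), sqrt(17),85,87*sqrt(15 ) ] 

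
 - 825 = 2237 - 3062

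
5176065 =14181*365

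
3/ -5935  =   - 3/5935  =  - 0.00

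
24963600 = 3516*7100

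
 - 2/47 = -2/47 = - 0.04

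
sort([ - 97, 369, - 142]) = [  -  142, - 97,369]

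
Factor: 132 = 2^2  *  3^1*11^1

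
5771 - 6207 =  - 436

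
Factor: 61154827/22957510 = 2^( - 1 ) * 5^( - 1)*19^( - 1)*1409^1*43403^1*120829^ (-1 )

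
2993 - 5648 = -2655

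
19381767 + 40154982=59536749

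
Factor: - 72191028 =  -2^2*3^1*7^1*13^1*66109^1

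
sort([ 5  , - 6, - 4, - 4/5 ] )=[ - 6, - 4, -4/5 , 5]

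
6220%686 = 46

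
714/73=714/73  =  9.78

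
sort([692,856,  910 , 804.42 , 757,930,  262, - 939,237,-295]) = [  -  939, - 295, 237, 262, 692,757, 804.42,856, 910 , 930] 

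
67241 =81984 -14743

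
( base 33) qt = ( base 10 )887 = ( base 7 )2405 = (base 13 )533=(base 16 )377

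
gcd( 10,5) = 5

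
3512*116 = 407392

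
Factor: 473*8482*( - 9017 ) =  - 2^1*  11^1*43^1 * 71^1*127^1*4241^1 = - 36176077762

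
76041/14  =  5431 + 1/2 = 5431.50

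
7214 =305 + 6909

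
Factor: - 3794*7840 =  - 2^6*5^1 * 7^3*271^1 = - 29744960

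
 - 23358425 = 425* (-54961 )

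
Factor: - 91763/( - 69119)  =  7^1*13109^1 * 69119^(  -  1 ) 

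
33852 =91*372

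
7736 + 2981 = 10717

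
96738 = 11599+85139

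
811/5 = 162+1/5 = 162.20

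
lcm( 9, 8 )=72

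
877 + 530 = 1407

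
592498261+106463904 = 698962165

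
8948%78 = 56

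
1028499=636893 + 391606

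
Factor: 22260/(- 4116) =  - 5^1*7^( - 2 ) * 53^1 = - 265/49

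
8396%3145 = 2106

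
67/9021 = 67/9021= 0.01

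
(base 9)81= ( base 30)2d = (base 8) 111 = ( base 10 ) 73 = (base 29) 2f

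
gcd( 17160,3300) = 660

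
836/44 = 19 = 19.00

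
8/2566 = 4/1283 = 0.00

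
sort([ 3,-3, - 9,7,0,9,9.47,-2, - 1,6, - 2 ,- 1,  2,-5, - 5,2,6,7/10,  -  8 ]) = [ - 9, - 8, - 5, - 5,-3, -2, - 2,  -  1 ,  -  1,0,7/10, 2,2, 3,  6, 6,7,9, 9.47 ] 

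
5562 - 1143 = 4419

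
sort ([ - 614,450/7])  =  [-614,450/7] 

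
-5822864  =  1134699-6957563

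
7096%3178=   740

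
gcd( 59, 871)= 1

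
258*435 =112230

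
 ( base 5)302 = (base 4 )1031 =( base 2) 1001101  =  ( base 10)77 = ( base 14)57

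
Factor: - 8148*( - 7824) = 2^6*3^2*7^1*97^1*163^1 = 63749952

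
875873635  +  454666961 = 1330540596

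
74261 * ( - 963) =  - 71513343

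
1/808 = 1/808   =  0.00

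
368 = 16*23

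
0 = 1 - 1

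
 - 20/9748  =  -1 + 2432/2437 = -  0.00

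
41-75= - 34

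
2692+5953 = 8645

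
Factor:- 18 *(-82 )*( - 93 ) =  - 2^2*3^3 * 31^1*41^1 = -137268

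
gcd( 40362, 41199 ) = 93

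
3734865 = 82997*45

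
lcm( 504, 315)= 2520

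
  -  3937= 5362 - 9299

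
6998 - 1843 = 5155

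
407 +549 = 956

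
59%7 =3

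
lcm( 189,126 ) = 378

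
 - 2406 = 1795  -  4201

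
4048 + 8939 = 12987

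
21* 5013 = 105273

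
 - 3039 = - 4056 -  - 1017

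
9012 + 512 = 9524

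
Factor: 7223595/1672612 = 2^( - 2 )*3^1*5^1*271^( - 1)*337^1 * 1429^1*1543^( - 1) 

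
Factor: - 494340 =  - 2^2*3^1*5^1*7^1*11^1 * 107^1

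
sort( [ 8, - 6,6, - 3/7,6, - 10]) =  [ - 10, - 6, - 3/7,6,6, 8]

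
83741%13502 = 2729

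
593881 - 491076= 102805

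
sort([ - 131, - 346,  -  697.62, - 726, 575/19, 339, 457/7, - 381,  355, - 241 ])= [ - 726, - 697.62, - 381, - 346, - 241, - 131 , 575/19,  457/7,339,355 ]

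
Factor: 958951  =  7^1*136993^1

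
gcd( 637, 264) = 1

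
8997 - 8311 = 686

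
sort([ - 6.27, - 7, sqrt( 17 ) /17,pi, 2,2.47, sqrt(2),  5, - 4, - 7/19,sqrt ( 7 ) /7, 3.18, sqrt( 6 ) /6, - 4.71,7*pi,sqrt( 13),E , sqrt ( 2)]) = [ - 7, - 6.27, - 4.71, - 4,-7/19, sqrt( 17 ) /17,  sqrt(7)/7,sqrt( 6 ) /6, sqrt (2 ),sqrt( 2),2,2.47, E,pi, 3.18,sqrt( 13 ),5, 7*pi]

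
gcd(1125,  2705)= 5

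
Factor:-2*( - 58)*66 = 2^3*3^1 * 11^1*29^1  =  7656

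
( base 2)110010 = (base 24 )22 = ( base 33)1h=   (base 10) 50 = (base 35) 1f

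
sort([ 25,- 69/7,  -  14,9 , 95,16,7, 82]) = [ - 14,- 69/7, 7,9, 16, 25, 82, 95 ] 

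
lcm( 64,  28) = 448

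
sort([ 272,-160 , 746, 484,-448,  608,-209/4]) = [-448, - 160, - 209/4, 272,484, 608,746 ] 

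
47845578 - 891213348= - 843367770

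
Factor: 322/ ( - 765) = -2^1*3^( - 2) *5^ (- 1 )*7^1*17^(-1 )*23^1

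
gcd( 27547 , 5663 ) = 1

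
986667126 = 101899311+884767815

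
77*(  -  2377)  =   - 183029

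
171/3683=171/3683 = 0.05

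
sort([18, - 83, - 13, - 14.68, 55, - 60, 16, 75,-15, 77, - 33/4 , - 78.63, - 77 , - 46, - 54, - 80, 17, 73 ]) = [ - 83,-80, - 78.63, - 77, - 60,-54, - 46,-15, - 14.68, - 13 ,  -  33/4, 16, 17, 18,  55, 73, 75, 77]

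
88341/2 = 44170 + 1/2 = 44170.50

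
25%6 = 1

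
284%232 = 52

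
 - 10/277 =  - 10/277 = -0.04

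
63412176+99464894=162877070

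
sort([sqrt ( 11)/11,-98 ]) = [ - 98, sqrt( 11) /11 ]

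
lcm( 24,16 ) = 48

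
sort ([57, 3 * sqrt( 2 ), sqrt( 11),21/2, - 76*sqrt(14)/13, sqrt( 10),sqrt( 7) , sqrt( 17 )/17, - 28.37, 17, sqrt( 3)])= [ - 28.37, - 76*sqrt(14) /13,sqrt( 17 ) /17,sqrt(3 ),sqrt (7), sqrt( 10 ), sqrt (11), 3  *sqrt( 2 ), 21/2,  17, 57 ]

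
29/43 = 29/43 = 0.67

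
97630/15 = 19526/3=6508.67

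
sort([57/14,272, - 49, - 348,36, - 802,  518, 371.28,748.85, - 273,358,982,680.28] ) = [ - 802,  -  348,-273, - 49,57/14, 36,272, 358,371.28,518,680.28,748.85 , 982] 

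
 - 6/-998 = 3/499= 0.01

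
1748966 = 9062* 193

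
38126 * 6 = 228756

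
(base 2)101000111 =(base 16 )147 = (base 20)g7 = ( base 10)327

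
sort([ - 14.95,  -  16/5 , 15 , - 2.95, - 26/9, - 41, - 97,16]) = [ - 97,-41,- 14.95, - 16/5, - 2.95 , - 26/9, 15,16 ]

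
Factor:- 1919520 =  - 2^5*3^2*5^1* 31^1*43^1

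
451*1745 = 786995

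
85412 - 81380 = 4032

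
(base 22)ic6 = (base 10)8982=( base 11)6826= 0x2316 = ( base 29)AJL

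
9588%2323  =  296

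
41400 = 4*10350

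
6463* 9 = 58167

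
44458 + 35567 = 80025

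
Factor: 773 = 773^1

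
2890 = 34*85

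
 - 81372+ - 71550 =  - 152922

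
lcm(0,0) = 0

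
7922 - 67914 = -59992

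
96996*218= 21145128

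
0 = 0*190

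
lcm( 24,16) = 48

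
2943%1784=1159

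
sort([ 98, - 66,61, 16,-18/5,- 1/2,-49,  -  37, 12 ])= [ - 66, - 49 , - 37, - 18/5,-1/2,12,16 , 61, 98]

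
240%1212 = 240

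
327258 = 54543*6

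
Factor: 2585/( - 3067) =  - 5^1*11^1*47^1*  3067^( - 1)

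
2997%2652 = 345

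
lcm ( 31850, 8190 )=286650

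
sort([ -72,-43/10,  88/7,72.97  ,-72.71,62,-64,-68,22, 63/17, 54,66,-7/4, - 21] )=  [ - 72.71, - 72,-68, - 64  ,-21, - 43/10,-7/4,63/17,88/7, 22, 54,62, 66,  72.97]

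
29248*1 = 29248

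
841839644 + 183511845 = 1025351489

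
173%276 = 173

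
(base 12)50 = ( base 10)60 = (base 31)1T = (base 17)39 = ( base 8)74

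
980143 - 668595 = 311548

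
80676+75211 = 155887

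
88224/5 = 88224/5  =  17644.80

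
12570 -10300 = 2270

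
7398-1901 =5497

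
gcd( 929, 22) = 1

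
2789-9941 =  - 7152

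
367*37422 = 13733874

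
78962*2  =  157924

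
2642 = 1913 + 729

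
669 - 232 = 437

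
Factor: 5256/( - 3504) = -3/2= - 2^( - 1)*3^1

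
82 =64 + 18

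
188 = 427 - 239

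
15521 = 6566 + 8955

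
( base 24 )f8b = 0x228b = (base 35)77N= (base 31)968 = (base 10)8843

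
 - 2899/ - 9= 322 + 1/9 = 322.11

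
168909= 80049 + 88860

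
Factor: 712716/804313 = 2^2*3^1 * 59393^1*  804313^( - 1)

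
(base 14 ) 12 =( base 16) 10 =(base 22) g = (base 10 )16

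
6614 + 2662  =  9276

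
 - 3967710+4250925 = 283215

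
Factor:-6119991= - 3^2 * 679999^1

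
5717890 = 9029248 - 3311358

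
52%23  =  6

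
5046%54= 24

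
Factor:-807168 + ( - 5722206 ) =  - 2^1 * 3^2 *362743^1 = - 6529374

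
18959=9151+9808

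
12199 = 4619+7580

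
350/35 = 10  =  10.00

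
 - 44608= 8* ( - 5576) 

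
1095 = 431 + 664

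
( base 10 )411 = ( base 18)14F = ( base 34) c3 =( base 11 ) 344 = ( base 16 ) 19b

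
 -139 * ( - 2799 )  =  389061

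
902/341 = 82/31 = 2.65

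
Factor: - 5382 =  - 2^1*3^2*13^1 * 23^1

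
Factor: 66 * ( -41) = -2706 = -  2^1*3^1*11^1*41^1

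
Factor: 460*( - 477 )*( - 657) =2^2*3^4*5^1*23^1 * 53^1*73^1=   144158940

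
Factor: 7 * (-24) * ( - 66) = 11088 = 2^4*3^2*7^1*11^1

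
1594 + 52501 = 54095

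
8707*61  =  531127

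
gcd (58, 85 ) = 1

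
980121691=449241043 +530880648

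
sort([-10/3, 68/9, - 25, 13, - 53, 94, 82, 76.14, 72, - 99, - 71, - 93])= [ - 99, - 93, - 71,  -  53, - 25, - 10/3,68/9, 13,72,  76.14, 82, 94]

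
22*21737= 478214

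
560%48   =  32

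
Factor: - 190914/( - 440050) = 141/325 = 3^1*5^( - 2)* 13^( - 1 ) * 47^1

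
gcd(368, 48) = 16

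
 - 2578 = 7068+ -9646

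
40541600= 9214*4400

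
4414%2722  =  1692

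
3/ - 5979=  - 1 + 1992/1993 = - 0.00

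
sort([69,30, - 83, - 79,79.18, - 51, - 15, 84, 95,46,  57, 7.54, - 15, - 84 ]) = [ - 84,-83  , - 79, - 51, - 15,  -  15, 7.54, 30,46, 57, 69 , 79.18,84, 95]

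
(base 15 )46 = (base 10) 66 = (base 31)24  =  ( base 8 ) 102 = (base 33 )20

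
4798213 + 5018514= 9816727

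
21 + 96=117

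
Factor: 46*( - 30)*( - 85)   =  2^2*3^1*5^2*17^1*23^1 = 117300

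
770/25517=770/25517 = 0.03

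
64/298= 32/149 = 0.21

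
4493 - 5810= - 1317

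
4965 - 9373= - 4408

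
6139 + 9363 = 15502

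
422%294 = 128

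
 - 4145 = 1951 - 6096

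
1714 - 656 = 1058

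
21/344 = 21/344   =  0.06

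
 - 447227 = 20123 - 467350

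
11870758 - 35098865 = - 23228107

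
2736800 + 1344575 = 4081375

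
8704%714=136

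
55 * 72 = 3960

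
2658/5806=1329/2903 = 0.46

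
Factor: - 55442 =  - 2^1*19^1*1459^1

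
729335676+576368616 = 1305704292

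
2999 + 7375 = 10374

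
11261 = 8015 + 3246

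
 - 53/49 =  - 2 + 45/49 = -1.08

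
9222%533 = 161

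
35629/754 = 47 + 191/754  =  47.25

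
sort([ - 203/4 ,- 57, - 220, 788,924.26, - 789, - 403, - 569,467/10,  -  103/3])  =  [ - 789, - 569, - 403, - 220, - 57,-203/4, - 103/3,467/10, 788, 924.26]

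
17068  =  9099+7969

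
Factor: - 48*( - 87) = 4176 = 2^4 * 3^2 * 29^1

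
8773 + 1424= 10197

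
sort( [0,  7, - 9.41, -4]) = [ -9.41, - 4, 0,  7] 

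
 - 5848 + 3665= - 2183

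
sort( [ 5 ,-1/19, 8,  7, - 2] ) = [ - 2,-1/19,5, 7, 8 ] 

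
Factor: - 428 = - 2^2*107^1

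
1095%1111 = 1095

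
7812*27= 210924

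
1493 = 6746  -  5253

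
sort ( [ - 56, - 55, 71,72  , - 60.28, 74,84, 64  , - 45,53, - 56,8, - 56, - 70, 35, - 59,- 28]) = [-70, - 60.28,-59, - 56 , - 56,  -  56, - 55, - 45, - 28, 8, 35,  53, 64,  71 , 72,74,84 ] 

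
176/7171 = 176/7171 = 0.02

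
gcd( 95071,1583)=1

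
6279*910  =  5713890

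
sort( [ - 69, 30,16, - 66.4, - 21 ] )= [ - 69, - 66.4,  -  21,16,30]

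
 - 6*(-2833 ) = 16998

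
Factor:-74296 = - 2^3*37^1*251^1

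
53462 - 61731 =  - 8269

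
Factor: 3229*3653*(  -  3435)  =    -  40517669595= - 3^1*5^1*13^1*229^1*281^1 * 3229^1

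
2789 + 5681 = 8470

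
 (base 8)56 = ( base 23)20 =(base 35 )1b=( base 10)46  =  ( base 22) 22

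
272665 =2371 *115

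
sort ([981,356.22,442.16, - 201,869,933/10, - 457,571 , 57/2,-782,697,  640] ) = [ - 782, - 457,  -  201,57/2,933/10, 356.22,442.16 , 571 , 640,697,869,981]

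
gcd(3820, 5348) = 764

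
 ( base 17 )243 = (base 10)649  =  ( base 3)220001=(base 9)801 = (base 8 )1211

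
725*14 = 10150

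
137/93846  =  137/93846 = 0.00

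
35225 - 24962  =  10263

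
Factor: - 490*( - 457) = 2^1*5^1 * 7^2* 457^1 = 223930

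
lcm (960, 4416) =22080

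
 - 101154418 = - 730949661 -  - 629795243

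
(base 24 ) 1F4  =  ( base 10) 940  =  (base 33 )SG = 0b1110101100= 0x3ac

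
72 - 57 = 15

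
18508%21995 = 18508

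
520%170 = 10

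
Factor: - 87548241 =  - 3^1*11^1*787^1*3371^1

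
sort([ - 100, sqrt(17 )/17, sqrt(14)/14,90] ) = [ - 100,sqrt(17)/17,sqrt (14 ) /14, 90 ]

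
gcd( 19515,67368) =3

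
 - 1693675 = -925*1831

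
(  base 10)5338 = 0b1010011011010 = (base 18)G8A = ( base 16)14DA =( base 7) 21364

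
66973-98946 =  - 31973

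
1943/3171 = 1943/3171 = 0.61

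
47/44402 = 47/44402 = 0.00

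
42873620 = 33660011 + 9213609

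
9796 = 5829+3967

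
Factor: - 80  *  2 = - 2^5 * 5^1 = - 160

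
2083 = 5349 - 3266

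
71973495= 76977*935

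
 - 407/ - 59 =6 + 53/59 = 6.90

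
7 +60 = 67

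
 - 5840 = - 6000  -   - 160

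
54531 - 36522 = 18009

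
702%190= 132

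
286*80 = 22880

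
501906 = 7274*69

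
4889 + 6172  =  11061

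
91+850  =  941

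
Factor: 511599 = 3^1*11^1*  37^1 * 419^1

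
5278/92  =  2639/46 = 57.37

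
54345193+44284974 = 98630167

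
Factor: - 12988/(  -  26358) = 2^1*3^( - 1 )*17^1 * 23^( - 1 ) = 34/69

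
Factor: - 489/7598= - 2^( - 1)*3^1*29^(-1)*131^( - 1 )*163^1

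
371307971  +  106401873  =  477709844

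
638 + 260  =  898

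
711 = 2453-1742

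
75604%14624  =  2484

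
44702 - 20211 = 24491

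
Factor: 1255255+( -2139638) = -884383  =  - 373^1 *2371^1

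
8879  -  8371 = 508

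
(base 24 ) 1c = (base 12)30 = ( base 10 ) 36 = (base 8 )44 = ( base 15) 26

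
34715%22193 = 12522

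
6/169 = 6/169=0.04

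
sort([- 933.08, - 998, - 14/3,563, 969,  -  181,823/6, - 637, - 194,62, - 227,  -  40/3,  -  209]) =[ - 998, - 933.08, - 637, - 227, - 209, -194, - 181, - 40/3, - 14/3,62,823/6, 563,969]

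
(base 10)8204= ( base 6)101552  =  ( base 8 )20014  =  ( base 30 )93E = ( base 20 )10a4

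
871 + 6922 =7793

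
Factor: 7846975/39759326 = 2^(-1 )*5^2*89^(- 1 )*223367^(-1)*313879^1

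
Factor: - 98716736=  - 2^6*23^1*199^1*337^1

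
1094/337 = 3 + 83/337=3.25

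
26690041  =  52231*511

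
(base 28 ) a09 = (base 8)17251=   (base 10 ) 7849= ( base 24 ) DF1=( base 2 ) 1111010101001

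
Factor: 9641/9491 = 31^1*311^1*9491^ ( - 1)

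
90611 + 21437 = 112048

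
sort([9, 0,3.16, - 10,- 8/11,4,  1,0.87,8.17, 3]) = [- 10,-8/11,0,0.87 , 1,3,3.16,4 , 8.17, 9]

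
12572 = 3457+9115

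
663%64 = 23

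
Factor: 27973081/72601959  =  3^(-1)*29^1*964589^1*24200653^(-1)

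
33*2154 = 71082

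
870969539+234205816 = 1105175355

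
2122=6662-4540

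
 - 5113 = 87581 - 92694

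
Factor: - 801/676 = -2^(-2)*3^2 *13^(-2)*89^1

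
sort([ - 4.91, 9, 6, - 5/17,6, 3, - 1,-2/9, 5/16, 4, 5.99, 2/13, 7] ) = [-4.91,-1,  -  5/17, - 2/9, 2/13, 5/16,3,4, 5.99, 6,6, 7,9]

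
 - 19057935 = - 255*74737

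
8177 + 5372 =13549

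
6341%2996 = 349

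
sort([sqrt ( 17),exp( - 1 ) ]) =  [exp ( -1 ) , sqrt(17 )]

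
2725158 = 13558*201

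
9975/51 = 3325/17 = 195.59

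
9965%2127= 1457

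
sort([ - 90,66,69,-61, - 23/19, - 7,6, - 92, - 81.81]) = [ - 92, - 90,-81.81,  -  61,  -  7, - 23/19, 6 , 66,  69]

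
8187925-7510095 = 677830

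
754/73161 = 754/73161 = 0.01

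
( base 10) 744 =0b1011101000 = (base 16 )2E8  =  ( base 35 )L9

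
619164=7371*84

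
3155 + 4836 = 7991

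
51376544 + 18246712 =69623256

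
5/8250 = 1/1650 = 0.00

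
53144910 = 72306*735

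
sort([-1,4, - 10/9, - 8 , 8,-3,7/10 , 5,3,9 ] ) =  [ - 8, - 3, - 10/9, - 1,7/10,3, 4,5,8, 9 ]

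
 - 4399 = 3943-8342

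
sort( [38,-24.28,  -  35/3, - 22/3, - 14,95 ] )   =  [ - 24.28, - 14, - 35/3, - 22/3, 38, 95]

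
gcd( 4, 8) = 4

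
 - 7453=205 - 7658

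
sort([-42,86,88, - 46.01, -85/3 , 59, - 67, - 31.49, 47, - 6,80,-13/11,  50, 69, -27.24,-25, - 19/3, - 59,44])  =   [ - 67, - 59, - 46.01,  -  42, - 31.49, - 85/3,-27.24,-25, - 19/3, - 6,-13/11,44, 47, 50,59,69,80,86 , 88 ] 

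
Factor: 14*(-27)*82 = -30996  =  - 2^2*3^3*7^1*41^1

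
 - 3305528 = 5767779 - 9073307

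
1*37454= 37454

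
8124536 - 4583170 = 3541366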